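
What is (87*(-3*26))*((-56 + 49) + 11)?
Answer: -27144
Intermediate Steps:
(87*(-3*26))*((-56 + 49) + 11) = (87*(-78))*(-7 + 11) = -6786*4 = -27144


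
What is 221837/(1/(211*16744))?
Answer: 783746571608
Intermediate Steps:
221837/(1/(211*16744)) = 221837/(1/3532984) = 221837*3532984 = 783746571608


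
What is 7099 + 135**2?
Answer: 25324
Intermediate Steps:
7099 + 135**2 = 7099 + 18225 = 25324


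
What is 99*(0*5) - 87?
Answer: -87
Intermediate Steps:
99*(0*5) - 87 = 99*0 - 87 = 0 - 87 = -87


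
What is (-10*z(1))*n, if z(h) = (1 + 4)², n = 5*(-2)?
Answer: 2500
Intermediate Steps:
n = -10
z(h) = 25 (z(h) = 5² = 25)
(-10*z(1))*n = -10*25*(-10) = -250*(-10) = 2500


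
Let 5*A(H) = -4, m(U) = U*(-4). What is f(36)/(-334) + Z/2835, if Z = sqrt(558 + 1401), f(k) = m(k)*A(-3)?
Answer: -288/835 + sqrt(1959)/2835 ≈ -0.32930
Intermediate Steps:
m(U) = -4*U
A(H) = -4/5 (A(H) = (1/5)*(-4) = -4/5)
f(k) = 16*k/5 (f(k) = -4*k*(-4/5) = 16*k/5)
Z = sqrt(1959) ≈ 44.261
f(36)/(-334) + Z/2835 = ((16/5)*36)/(-334) + sqrt(1959)/2835 = (576/5)*(-1/334) + sqrt(1959)*(1/2835) = -288/835 + sqrt(1959)/2835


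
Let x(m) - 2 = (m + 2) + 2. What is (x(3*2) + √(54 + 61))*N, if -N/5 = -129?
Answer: 7740 + 645*√115 ≈ 14657.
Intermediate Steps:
N = 645 (N = -5*(-129) = 645)
x(m) = 6 + m (x(m) = 2 + ((m + 2) + 2) = 2 + ((2 + m) + 2) = 2 + (4 + m) = 6 + m)
(x(3*2) + √(54 + 61))*N = ((6 + 3*2) + √(54 + 61))*645 = ((6 + 6) + √115)*645 = (12 + √115)*645 = 7740 + 645*√115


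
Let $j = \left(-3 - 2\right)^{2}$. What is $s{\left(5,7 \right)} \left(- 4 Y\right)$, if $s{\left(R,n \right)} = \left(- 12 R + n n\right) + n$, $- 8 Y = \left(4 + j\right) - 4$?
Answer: $-50$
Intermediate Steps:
$j = 25$ ($j = \left(-5\right)^{2} = 25$)
$Y = - \frac{25}{8}$ ($Y = - \frac{\left(4 + 25\right) - 4}{8} = - \frac{29 - 4}{8} = \left(- \frac{1}{8}\right) 25 = - \frac{25}{8} \approx -3.125$)
$s{\left(R,n \right)} = n + n^{2} - 12 R$ ($s{\left(R,n \right)} = \left(- 12 R + n^{2}\right) + n = \left(n^{2} - 12 R\right) + n = n + n^{2} - 12 R$)
$s{\left(5,7 \right)} \left(- 4 Y\right) = \left(7 + 7^{2} - 60\right) \left(\left(-4\right) \left(- \frac{25}{8}\right)\right) = \left(7 + 49 - 60\right) \frac{25}{2} = \left(-4\right) \frac{25}{2} = -50$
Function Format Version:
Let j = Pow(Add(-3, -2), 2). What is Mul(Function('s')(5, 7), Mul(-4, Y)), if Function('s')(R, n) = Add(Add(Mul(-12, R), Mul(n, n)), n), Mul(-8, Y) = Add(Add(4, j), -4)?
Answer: -50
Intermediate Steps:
j = 25 (j = Pow(-5, 2) = 25)
Y = Rational(-25, 8) (Y = Mul(Rational(-1, 8), Add(Add(4, 25), -4)) = Mul(Rational(-1, 8), Add(29, -4)) = Mul(Rational(-1, 8), 25) = Rational(-25, 8) ≈ -3.1250)
Function('s')(R, n) = Add(n, Pow(n, 2), Mul(-12, R)) (Function('s')(R, n) = Add(Add(Mul(-12, R), Pow(n, 2)), n) = Add(Add(Pow(n, 2), Mul(-12, R)), n) = Add(n, Pow(n, 2), Mul(-12, R)))
Mul(Function('s')(5, 7), Mul(-4, Y)) = Mul(Add(7, Pow(7, 2), Mul(-12, 5)), Mul(-4, Rational(-25, 8))) = Mul(Add(7, 49, -60), Rational(25, 2)) = Mul(-4, Rational(25, 2)) = -50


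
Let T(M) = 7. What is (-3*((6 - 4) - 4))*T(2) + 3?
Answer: 45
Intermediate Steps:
(-3*((6 - 4) - 4))*T(2) + 3 = -3*((6 - 4) - 4)*7 + 3 = -3*(2 - 4)*7 + 3 = -3*(-2)*7 + 3 = 6*7 + 3 = 42 + 3 = 45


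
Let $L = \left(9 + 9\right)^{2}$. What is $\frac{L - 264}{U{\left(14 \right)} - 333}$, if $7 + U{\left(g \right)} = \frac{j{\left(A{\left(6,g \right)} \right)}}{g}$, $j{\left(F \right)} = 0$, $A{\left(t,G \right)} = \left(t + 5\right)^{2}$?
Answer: $- \frac{3}{17} \approx -0.17647$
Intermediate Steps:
$A{\left(t,G \right)} = \left(5 + t\right)^{2}$
$L = 324$ ($L = 18^{2} = 324$)
$U{\left(g \right)} = -7$ ($U{\left(g \right)} = -7 + \frac{0}{g} = -7 + 0 = -7$)
$\frac{L - 264}{U{\left(14 \right)} - 333} = \frac{324 - 264}{-7 - 333} = \frac{60}{-340} = 60 \left(- \frac{1}{340}\right) = - \frac{3}{17}$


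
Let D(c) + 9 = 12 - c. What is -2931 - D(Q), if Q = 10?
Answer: -2924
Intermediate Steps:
D(c) = 3 - c (D(c) = -9 + (12 - c) = 3 - c)
-2931 - D(Q) = -2931 - (3 - 1*10) = -2931 - (3 - 10) = -2931 - 1*(-7) = -2931 + 7 = -2924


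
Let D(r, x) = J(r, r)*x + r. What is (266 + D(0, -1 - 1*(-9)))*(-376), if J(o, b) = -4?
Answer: -87984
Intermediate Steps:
D(r, x) = r - 4*x (D(r, x) = -4*x + r = r - 4*x)
(266 + D(0, -1 - 1*(-9)))*(-376) = (266 + (0 - 4*(-1 - 1*(-9))))*(-376) = (266 + (0 - 4*(-1 + 9)))*(-376) = (266 + (0 - 4*8))*(-376) = (266 + (0 - 32))*(-376) = (266 - 32)*(-376) = 234*(-376) = -87984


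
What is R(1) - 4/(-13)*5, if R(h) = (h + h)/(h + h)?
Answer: 33/13 ≈ 2.5385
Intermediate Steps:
R(h) = 1 (R(h) = (2*h)/((2*h)) = (2*h)*(1/(2*h)) = 1)
R(1) - 4/(-13)*5 = 1 - 4/(-13)*5 = 1 - 4*(-1/13)*5 = 1 + (4/13)*5 = 1 + 20/13 = 33/13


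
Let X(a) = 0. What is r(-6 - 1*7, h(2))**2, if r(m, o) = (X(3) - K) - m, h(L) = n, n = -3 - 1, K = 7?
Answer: 36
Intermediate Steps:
n = -4
h(L) = -4
r(m, o) = -7 - m (r(m, o) = (0 - 1*7) - m = (0 - 7) - m = -7 - m)
r(-6 - 1*7, h(2))**2 = (-7 - (-6 - 1*7))**2 = (-7 - (-6 - 7))**2 = (-7 - 1*(-13))**2 = (-7 + 13)**2 = 6**2 = 36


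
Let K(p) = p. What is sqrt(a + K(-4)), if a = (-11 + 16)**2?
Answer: sqrt(21) ≈ 4.5826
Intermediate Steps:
a = 25 (a = 5**2 = 25)
sqrt(a + K(-4)) = sqrt(25 - 4) = sqrt(21)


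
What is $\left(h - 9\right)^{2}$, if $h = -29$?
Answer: $1444$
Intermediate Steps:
$\left(h - 9\right)^{2} = \left(-29 - 9\right)^{2} = \left(-38\right)^{2} = 1444$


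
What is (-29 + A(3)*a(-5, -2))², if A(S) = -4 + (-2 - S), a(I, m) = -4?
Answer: 49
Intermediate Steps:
A(S) = -6 - S
(-29 + A(3)*a(-5, -2))² = (-29 + (-6 - 1*3)*(-4))² = (-29 + (-6 - 3)*(-4))² = (-29 - 9*(-4))² = (-29 + 36)² = 7² = 49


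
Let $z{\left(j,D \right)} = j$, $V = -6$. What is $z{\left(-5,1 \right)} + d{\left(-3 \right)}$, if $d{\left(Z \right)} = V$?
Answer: $-11$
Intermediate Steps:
$d{\left(Z \right)} = -6$
$z{\left(-5,1 \right)} + d{\left(-3 \right)} = -5 - 6 = -11$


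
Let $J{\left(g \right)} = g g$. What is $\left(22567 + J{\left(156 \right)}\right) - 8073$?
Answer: $38830$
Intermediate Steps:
$J{\left(g \right)} = g^{2}$
$\left(22567 + J{\left(156 \right)}\right) - 8073 = \left(22567 + 156^{2}\right) - 8073 = \left(22567 + 24336\right) - 8073 = 46903 - 8073 = 38830$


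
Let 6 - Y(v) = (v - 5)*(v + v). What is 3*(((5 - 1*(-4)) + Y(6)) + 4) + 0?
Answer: 21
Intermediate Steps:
Y(v) = 6 - 2*v*(-5 + v) (Y(v) = 6 - (v - 5)*(v + v) = 6 - (-5 + v)*2*v = 6 - 2*v*(-5 + v))
3*(((5 - 1*(-4)) + Y(6)) + 4) + 0 = 3*(((5 - 1*(-4)) + (6 - 2*6**2 + 10*6)) + 4) + 0 = 3*(((5 + 4) + (6 - 2*36 + 60)) + 4) + 0 = 3*((9 + (6 - 72 + 60)) + 4) + 0 = 3*((9 - 6) + 4) + 0 = 3*(3 + 4) + 0 = 3*7 + 0 = 21 + 0 = 21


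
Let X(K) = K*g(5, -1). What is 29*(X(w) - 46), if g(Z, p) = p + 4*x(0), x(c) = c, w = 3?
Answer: -1421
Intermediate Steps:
g(Z, p) = p (g(Z, p) = p + 4*0 = p + 0 = p)
X(K) = -K (X(K) = K*(-1) = -K)
29*(X(w) - 46) = 29*(-1*3 - 46) = 29*(-3 - 46) = 29*(-49) = -1421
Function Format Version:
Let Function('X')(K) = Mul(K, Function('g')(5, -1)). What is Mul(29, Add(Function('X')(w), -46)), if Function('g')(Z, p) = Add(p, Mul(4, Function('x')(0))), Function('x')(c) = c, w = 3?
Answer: -1421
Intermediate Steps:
Function('g')(Z, p) = p (Function('g')(Z, p) = Add(p, Mul(4, 0)) = Add(p, 0) = p)
Function('X')(K) = Mul(-1, K) (Function('X')(K) = Mul(K, -1) = Mul(-1, K))
Mul(29, Add(Function('X')(w), -46)) = Mul(29, Add(Mul(-1, 3), -46)) = Mul(29, Add(-3, -46)) = Mul(29, -49) = -1421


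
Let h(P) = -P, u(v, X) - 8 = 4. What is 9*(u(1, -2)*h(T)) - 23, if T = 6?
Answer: -671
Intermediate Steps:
u(v, X) = 12 (u(v, X) = 8 + 4 = 12)
9*(u(1, -2)*h(T)) - 23 = 9*(12*(-1*6)) - 23 = 9*(12*(-6)) - 23 = 9*(-72) - 23 = -648 - 23 = -671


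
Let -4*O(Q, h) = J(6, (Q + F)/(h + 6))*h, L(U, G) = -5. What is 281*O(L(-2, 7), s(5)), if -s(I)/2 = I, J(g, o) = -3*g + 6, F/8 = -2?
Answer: -8430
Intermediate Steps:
F = -16 (F = 8*(-2) = -16)
J(g, o) = 6 - 3*g
s(I) = -2*I
O(Q, h) = 3*h (O(Q, h) = -(6 - 3*6)*h/4 = -(6 - 18)*h/4 = -(-3)*h = 3*h)
281*O(L(-2, 7), s(5)) = 281*(3*(-2*5)) = 281*(3*(-10)) = 281*(-30) = -8430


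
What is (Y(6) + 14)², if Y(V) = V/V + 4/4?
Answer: 256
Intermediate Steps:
Y(V) = 2 (Y(V) = 1 + 4*(¼) = 1 + 1 = 2)
(Y(6) + 14)² = (2 + 14)² = 16² = 256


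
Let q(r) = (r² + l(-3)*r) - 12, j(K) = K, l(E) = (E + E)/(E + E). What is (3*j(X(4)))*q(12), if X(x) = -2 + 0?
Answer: -864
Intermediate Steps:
l(E) = 1 (l(E) = (2*E)/((2*E)) = (2*E)*(1/(2*E)) = 1)
X(x) = -2
q(r) = -12 + r + r² (q(r) = (r² + 1*r) - 12 = (r² + r) - 12 = (r + r²) - 12 = -12 + r + r²)
(3*j(X(4)))*q(12) = (3*(-2))*(-12 + 12 + 12²) = -6*(-12 + 12 + 144) = -6*144 = -864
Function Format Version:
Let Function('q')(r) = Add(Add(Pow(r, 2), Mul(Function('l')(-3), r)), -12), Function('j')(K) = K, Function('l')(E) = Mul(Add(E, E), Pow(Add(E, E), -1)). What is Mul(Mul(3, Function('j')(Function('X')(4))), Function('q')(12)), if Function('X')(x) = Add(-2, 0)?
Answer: -864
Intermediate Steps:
Function('l')(E) = 1 (Function('l')(E) = Mul(Mul(2, E), Pow(Mul(2, E), -1)) = Mul(Mul(2, E), Mul(Rational(1, 2), Pow(E, -1))) = 1)
Function('X')(x) = -2
Function('q')(r) = Add(-12, r, Pow(r, 2)) (Function('q')(r) = Add(Add(Pow(r, 2), Mul(1, r)), -12) = Add(Add(Pow(r, 2), r), -12) = Add(Add(r, Pow(r, 2)), -12) = Add(-12, r, Pow(r, 2)))
Mul(Mul(3, Function('j')(Function('X')(4))), Function('q')(12)) = Mul(Mul(3, -2), Add(-12, 12, Pow(12, 2))) = Mul(-6, Add(-12, 12, 144)) = Mul(-6, 144) = -864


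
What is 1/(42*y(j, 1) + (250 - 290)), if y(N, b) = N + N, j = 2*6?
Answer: 1/968 ≈ 0.0010331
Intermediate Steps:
j = 12
y(N, b) = 2*N
1/(42*y(j, 1) + (250 - 290)) = 1/(42*(2*12) + (250 - 290)) = 1/(42*24 - 40) = 1/(1008 - 40) = 1/968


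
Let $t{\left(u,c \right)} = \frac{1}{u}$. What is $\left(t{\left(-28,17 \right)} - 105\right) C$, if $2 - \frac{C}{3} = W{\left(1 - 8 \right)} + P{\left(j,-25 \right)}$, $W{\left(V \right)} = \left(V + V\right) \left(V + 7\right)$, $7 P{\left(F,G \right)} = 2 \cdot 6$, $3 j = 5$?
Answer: $- \frac{8823}{98} \approx -90.031$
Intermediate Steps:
$j = \frac{5}{3}$ ($j = \frac{1}{3} \cdot 5 = \frac{5}{3} \approx 1.6667$)
$P{\left(F,G \right)} = \frac{12}{7}$ ($P{\left(F,G \right)} = \frac{2 \cdot 6}{7} = \frac{1}{7} \cdot 12 = \frac{12}{7}$)
$W{\left(V \right)} = 2 V \left(7 + V\right)$
$C = \frac{6}{7}$ ($C = 6 - 3 \left(2 \left(1 - 8\right) \left(7 + \left(1 - 8\right)\right) + \frac{12}{7}\right) = 6 - 3 \left(2 \left(-7\right) \left(7 - 7\right) + \frac{12}{7}\right) = 6 - 3 \left(2 \left(-7\right) 0 + \frac{12}{7}\right) = 6 - 3 \left(0 + \frac{12}{7}\right) = 6 - \frac{36}{7} = \frac{6}{7} \approx 0.85714$)
$\left(t{\left(-28,17 \right)} - 105\right) C = \left(\frac{1}{-28} - 105\right) \frac{6}{7} = \left(- \frac{1}{28} - 105\right) \frac{6}{7} = \left(- \frac{2941}{28}\right) \frac{6}{7} = - \frac{8823}{98}$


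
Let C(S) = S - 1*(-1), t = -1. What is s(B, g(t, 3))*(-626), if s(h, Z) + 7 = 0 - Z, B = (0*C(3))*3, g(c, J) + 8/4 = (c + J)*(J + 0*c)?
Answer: 6886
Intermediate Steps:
C(S) = 1 + S (C(S) = S + 1 = 1 + S)
g(c, J) = -2 + J*(J + c) (g(c, J) = -2 + (c + J)*(J + 0*c) = -2 + (J + c)*(J + 0) = -2 + (J + c)*J = -2 + J*(J + c))
B = 0 (B = (0*(1 + 3))*3 = (0*4)*3 = 0*3 = 0)
s(h, Z) = -7 - Z (s(h, Z) = -7 + (0 - Z) = -7 - Z)
s(B, g(t, 3))*(-626) = (-7 - (-2 + 3² + 3*(-1)))*(-626) = (-7 - (-2 + 9 - 3))*(-626) = (-7 - 1*4)*(-626) = (-7 - 4)*(-626) = -11*(-626) = 6886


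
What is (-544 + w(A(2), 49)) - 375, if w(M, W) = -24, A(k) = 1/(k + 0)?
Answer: -943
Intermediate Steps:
A(k) = 1/k
(-544 + w(A(2), 49)) - 375 = (-544 - 24) - 375 = -568 - 375 = -943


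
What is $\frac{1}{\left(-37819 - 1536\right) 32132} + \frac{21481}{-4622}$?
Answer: $- \frac{13581951476141}{2922386281460} \approx -4.6476$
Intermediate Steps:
$\frac{1}{\left(-37819 - 1536\right) 32132} + \frac{21481}{-4622} = \frac{1}{-39355} \cdot \frac{1}{32132} + 21481 \left(- \frac{1}{4622}\right) = \left(- \frac{1}{39355}\right) \frac{1}{32132} - \frac{21481}{4622} = - \frac{1}{1264554860} - \frac{21481}{4622} = - \frac{13581951476141}{2922386281460}$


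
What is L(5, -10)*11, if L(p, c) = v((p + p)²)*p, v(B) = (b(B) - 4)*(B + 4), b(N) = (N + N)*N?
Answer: 114377120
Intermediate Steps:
b(N) = 2*N² (b(N) = (2*N)*N = 2*N²)
v(B) = (-4 + 2*B²)*(4 + B) (v(B) = (2*B² - 4)*(B + 4) = (-4 + 2*B²)*(4 + B))
L(p, c) = p*(-16 - 16*p² + 128*p⁴ + 128*p⁶) (L(p, c) = (-16 - 4*(p + p)² + 2*((p + p)²)³ + 8*((p + p)²)²)*p = (-16 - 4*4*p² + 2*((2*p)²)³ + 8*((2*p)²)²)*p = (-16 - 16*p² + 2*(4*p²)³ + 8*(4*p²)²)*p = (-16 - 16*p² + 2*(64*p⁶) + 8*(16*p⁴))*p = (-16 - 16*p² + 128*p⁶ + 128*p⁴)*p = (-16 - 16*p² + 128*p⁴ + 128*p⁶)*p = p*(-16 - 16*p² + 128*p⁴ + 128*p⁶))
L(5, -10)*11 = (16*5*(-1 - 1*5² + 8*5⁴ + 8*5⁶))*11 = (16*5*(-1 - 1*25 + 8*625 + 8*15625))*11 = (16*5*(-1 - 25 + 5000 + 125000))*11 = (16*5*129974)*11 = 10397920*11 = 114377120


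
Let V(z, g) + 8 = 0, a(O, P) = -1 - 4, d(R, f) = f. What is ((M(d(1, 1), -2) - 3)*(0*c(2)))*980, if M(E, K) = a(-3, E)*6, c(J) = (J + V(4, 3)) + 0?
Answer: 0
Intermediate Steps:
a(O, P) = -5
V(z, g) = -8 (V(z, g) = -8 + 0 = -8)
c(J) = -8 + J (c(J) = (J - 8) + 0 = (-8 + J) + 0 = -8 + J)
M(E, K) = -30 (M(E, K) = -5*6 = -30)
((M(d(1, 1), -2) - 3)*(0*c(2)))*980 = ((-30 - 3)*(0*(-8 + 2)))*980 = -0*(-6)*980 = -33*0*980 = 0*980 = 0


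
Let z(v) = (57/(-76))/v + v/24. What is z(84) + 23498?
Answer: 2632167/112 ≈ 23502.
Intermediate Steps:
z(v) = -3/(4*v) + v/24 (z(v) = (57*(-1/76))/v + v*(1/24) = -3/(4*v) + v/24)
z(84) + 23498 = (1/24)*(-18 + 84²)/84 + 23498 = (1/24)*(1/84)*(-18 + 7056) + 23498 = (1/24)*(1/84)*7038 + 23498 = 391/112 + 23498 = 2632167/112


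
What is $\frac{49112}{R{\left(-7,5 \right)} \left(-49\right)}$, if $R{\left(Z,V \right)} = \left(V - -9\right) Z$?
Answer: $\frac{3508}{343} \approx 10.227$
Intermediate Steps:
$R{\left(Z,V \right)} = Z \left(9 + V\right)$ ($R{\left(Z,V \right)} = \left(V + 9\right) Z = \left(9 + V\right) Z = Z \left(9 + V\right)$)
$\frac{49112}{R{\left(-7,5 \right)} \left(-49\right)} = \frac{49112}{- 7 \left(9 + 5\right) \left(-49\right)} = \frac{49112}{\left(-7\right) 14 \left(-49\right)} = \frac{49112}{\left(-98\right) \left(-49\right)} = \frac{49112}{4802} = 49112 \cdot \frac{1}{4802} = \frac{3508}{343}$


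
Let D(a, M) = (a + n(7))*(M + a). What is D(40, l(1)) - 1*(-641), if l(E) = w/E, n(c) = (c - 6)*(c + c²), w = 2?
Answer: 4673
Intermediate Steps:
n(c) = (-6 + c)*(c + c²)
l(E) = 2/E
D(a, M) = (56 + a)*(M + a) (D(a, M) = (a + 7*(-6 + 7² - 5*7))*(M + a) = (a + 7*(-6 + 49 - 35))*(M + a) = (a + 7*8)*(M + a) = (a + 56)*(M + a) = (56 + a)*(M + a))
D(40, l(1)) - 1*(-641) = (40² + 56*(2/1) + 56*40 + (2/1)*40) - 1*(-641) = (1600 + 56*(2*1) + 2240 + (2*1)*40) + 641 = (1600 + 56*2 + 2240 + 2*40) + 641 = (1600 + 112 + 2240 + 80) + 641 = 4032 + 641 = 4673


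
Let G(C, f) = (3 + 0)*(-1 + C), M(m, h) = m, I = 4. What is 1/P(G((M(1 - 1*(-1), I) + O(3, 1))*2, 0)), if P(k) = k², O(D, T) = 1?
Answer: 1/225 ≈ 0.0044444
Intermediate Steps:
G(C, f) = -3 + 3*C (G(C, f) = 3*(-1 + C) = -3 + 3*C)
1/P(G((M(1 - 1*(-1), I) + O(3, 1))*2, 0)) = 1/((-3 + 3*(((1 - 1*(-1)) + 1)*2))²) = 1/((-3 + 3*(((1 + 1) + 1)*2))²) = 1/((-3 + 3*((2 + 1)*2))²) = 1/((-3 + 3*(3*2))²) = 1/((-3 + 3*6)²) = 1/((-3 + 18)²) = 1/(15²) = 1/225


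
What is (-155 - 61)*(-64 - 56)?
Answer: 25920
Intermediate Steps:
(-155 - 61)*(-64 - 56) = -216*(-120) = 25920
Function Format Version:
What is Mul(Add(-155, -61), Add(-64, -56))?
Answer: 25920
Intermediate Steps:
Mul(Add(-155, -61), Add(-64, -56)) = Mul(-216, -120) = 25920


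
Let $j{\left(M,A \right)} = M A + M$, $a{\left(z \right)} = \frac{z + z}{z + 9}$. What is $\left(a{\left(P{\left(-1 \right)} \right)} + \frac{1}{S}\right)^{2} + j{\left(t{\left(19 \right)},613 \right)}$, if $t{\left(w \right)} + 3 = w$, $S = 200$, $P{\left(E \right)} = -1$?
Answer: $\frac{392962401}{40000} \approx 9824.1$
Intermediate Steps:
$a{\left(z \right)} = \frac{2 z}{9 + z}$
$t{\left(w \right)} = -3 + w$
$j{\left(M,A \right)} = M + A M$ ($j{\left(M,A \right)} = A M + M = M + A M$)
$\left(a{\left(P{\left(-1 \right)} \right)} + \frac{1}{S}\right)^{2} + j{\left(t{\left(19 \right)},613 \right)} = \left(2 \left(-1\right) \frac{1}{9 - 1} + \frac{1}{200}\right)^{2} + \left(-3 + 19\right) \left(1 + 613\right) = \left(2 \left(-1\right) \frac{1}{8} + \frac{1}{200}\right)^{2} + 16 \cdot 614 = \left(2 \left(-1\right) \frac{1}{8} + \frac{1}{200}\right)^{2} + 9824 = \left(- \frac{1}{4} + \frac{1}{200}\right)^{2} + 9824 = \left(- \frac{49}{200}\right)^{2} + 9824 = \frac{2401}{40000} + 9824 = \frac{392962401}{40000}$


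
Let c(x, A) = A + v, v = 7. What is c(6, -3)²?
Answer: 16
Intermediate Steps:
c(x, A) = 7 + A (c(x, A) = A + 7 = 7 + A)
c(6, -3)² = (7 - 3)² = 4² = 16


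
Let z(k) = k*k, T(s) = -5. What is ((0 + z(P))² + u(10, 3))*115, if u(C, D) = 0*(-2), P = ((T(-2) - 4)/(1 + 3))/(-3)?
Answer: 9315/256 ≈ 36.387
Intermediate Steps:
P = ¾ (P = ((-5 - 4)/(1 + 3))/(-3) = -9/4*(-⅓) = ¾ ≈ 0.75000)
u(C, D) = 0
z(k) = k²
((0 + z(P))² + u(10, 3))*115 = ((0 + (¾)²)² + 0)*115 = ((0 + 9/16)² + 0)*115 = ((9/16)² + 0)*115 = (81/256 + 0)*115 = (81/256)*115 = 9315/256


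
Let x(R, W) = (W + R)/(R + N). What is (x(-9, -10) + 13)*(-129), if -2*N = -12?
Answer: -2494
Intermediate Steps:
N = 6 (N = -½*(-12) = 6)
x(R, W) = (R + W)/(6 + R) (x(R, W) = (W + R)/(R + 6) = (R + W)/(6 + R))
(x(-9, -10) + 13)*(-129) = ((-9 - 10)/(6 - 9) + 13)*(-129) = (-19/(-3) + 13)*(-129) = (-⅓*(-19) + 13)*(-129) = (19/3 + 13)*(-129) = (58/3)*(-129) = -2494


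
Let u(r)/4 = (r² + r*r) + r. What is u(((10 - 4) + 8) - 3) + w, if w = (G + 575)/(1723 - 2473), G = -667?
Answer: 379546/375 ≈ 1012.1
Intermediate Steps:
w = 46/375 (w = (-667 + 575)/(1723 - 2473) = -92/(-750) = -92*(-1/750) = 46/375 ≈ 0.12267)
u(r) = 4*r + 8*r² (u(r) = 4*((r² + r*r) + r) = 4*((r² + r²) + r) = 4*(2*r² + r) = 4*(r + 2*r²) = 4*r + 8*r²)
u(((10 - 4) + 8) - 3) + w = 4*(((10 - 4) + 8) - 3)*(1 + 2*(((10 - 4) + 8) - 3)) + 46/375 = 4*((6 + 8) - 3)*(1 + 2*((6 + 8) - 3)) + 46/375 = 4*(14 - 3)*(1 + 2*(14 - 3)) + 46/375 = 4*11*(1 + 2*11) + 46/375 = 4*11*(1 + 22) + 46/375 = 4*11*23 + 46/375 = 1012 + 46/375 = 379546/375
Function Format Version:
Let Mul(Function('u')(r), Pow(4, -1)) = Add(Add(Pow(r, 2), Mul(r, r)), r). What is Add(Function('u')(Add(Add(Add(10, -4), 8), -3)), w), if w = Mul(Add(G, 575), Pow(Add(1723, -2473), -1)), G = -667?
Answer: Rational(379546, 375) ≈ 1012.1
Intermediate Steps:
w = Rational(46, 375) (w = Mul(Add(-667, 575), Pow(Add(1723, -2473), -1)) = Mul(-92, Pow(-750, -1)) = Mul(-92, Rational(-1, 750)) = Rational(46, 375) ≈ 0.12267)
Function('u')(r) = Add(Mul(4, r), Mul(8, Pow(r, 2))) (Function('u')(r) = Mul(4, Add(Add(Pow(r, 2), Mul(r, r)), r)) = Mul(4, Add(Add(Pow(r, 2), Pow(r, 2)), r)) = Mul(4, Add(Mul(2, Pow(r, 2)), r)) = Mul(4, Add(r, Mul(2, Pow(r, 2)))) = Add(Mul(4, r), Mul(8, Pow(r, 2))))
Add(Function('u')(Add(Add(Add(10, -4), 8), -3)), w) = Add(Mul(4, Add(Add(Add(10, -4), 8), -3), Add(1, Mul(2, Add(Add(Add(10, -4), 8), -3)))), Rational(46, 375)) = Add(Mul(4, Add(Add(6, 8), -3), Add(1, Mul(2, Add(Add(6, 8), -3)))), Rational(46, 375)) = Add(Mul(4, Add(14, -3), Add(1, Mul(2, Add(14, -3)))), Rational(46, 375)) = Add(Mul(4, 11, Add(1, Mul(2, 11))), Rational(46, 375)) = Add(Mul(4, 11, Add(1, 22)), Rational(46, 375)) = Add(Mul(4, 11, 23), Rational(46, 375)) = Add(1012, Rational(46, 375)) = Rational(379546, 375)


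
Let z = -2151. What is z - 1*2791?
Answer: -4942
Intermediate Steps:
z - 1*2791 = -2151 - 1*2791 = -2151 - 2791 = -4942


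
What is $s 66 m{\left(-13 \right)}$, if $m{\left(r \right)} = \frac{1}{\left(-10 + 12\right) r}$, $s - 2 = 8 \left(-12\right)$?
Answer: $\frac{3102}{13} \approx 238.62$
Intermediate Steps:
$s = -94$ ($s = 2 + 8 \left(-12\right) = 2 - 96 = -94$)
$m{\left(r \right)} = \frac{1}{2 r}$
$s 66 m{\left(-13 \right)} = \left(-94\right) 66 \frac{1}{2 \left(-13\right)} = - 6204 \cdot \frac{1}{2} \left(- \frac{1}{13}\right) = \left(-6204\right) \left(- \frac{1}{26}\right) = \frac{3102}{13}$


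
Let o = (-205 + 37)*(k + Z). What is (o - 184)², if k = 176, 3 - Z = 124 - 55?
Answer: 348344896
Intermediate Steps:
Z = -66 (Z = 3 - (124 - 55) = 3 - 1*69 = 3 - 69 = -66)
o = -18480 (o = (-205 + 37)*(176 - 66) = -168*110 = -18480)
(o - 184)² = (-18480 - 184)² = (-18664)² = 348344896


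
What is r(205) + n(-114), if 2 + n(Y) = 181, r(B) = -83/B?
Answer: 36612/205 ≈ 178.60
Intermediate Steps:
n(Y) = 179 (n(Y) = -2 + 181 = 179)
r(205) + n(-114) = -83/205 + 179 = 36612/205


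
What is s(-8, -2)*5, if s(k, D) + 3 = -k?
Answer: 25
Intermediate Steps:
s(k, D) = -3 - k
s(-8, -2)*5 = (-3 - 1*(-8))*5 = (-3 + 8)*5 = 5*5 = 25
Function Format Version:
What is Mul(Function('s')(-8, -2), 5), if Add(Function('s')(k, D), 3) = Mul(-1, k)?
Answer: 25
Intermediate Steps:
Function('s')(k, D) = Add(-3, Mul(-1, k))
Mul(Function('s')(-8, -2), 5) = Mul(Add(-3, Mul(-1, -8)), 5) = Mul(Add(-3, 8), 5) = Mul(5, 5) = 25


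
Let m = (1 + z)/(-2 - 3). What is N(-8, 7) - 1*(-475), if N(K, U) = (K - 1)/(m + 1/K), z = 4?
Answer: 483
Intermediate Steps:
m = -1 (m = (1 + 4)/(-2 - 3) = 5/(-5) = 5*(-⅕) = -1)
N(K, U) = (-1 + K)/(-1 + 1/K) (N(K, U) = (K - 1)/(-1 + 1/K) = (-1 + K)/(-1 + 1/K))
N(-8, 7) - 1*(-475) = -1*(-8) - 1*(-475) = 8 + 475 = 483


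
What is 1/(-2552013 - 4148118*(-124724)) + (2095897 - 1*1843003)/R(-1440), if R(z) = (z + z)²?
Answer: 326134576264057/10696539377203200 ≈ 0.030490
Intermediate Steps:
R(z) = 4*z² (R(z) = (2*z)² = 4*z²)
1/(-2552013 - 4148118*(-124724)) + (2095897 - 1*1843003)/R(-1440) = 1/(-2552013 - 4148118*(-124724)) + (2095897 - 1*1843003)/((4*(-1440)²)) = -1/124724/(-6700131) + (2095897 - 1843003)/((4*2073600)) = -1/6700131*(-1/124724) + 252894/8294400 = 1/835667138844 + 252894*(1/8294400) = 1/835667138844 + 42149/1382400 = 326134576264057/10696539377203200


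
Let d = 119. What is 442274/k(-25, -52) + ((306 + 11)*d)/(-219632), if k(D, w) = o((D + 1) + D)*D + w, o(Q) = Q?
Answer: 13870467727/36804048 ≈ 376.87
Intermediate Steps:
k(D, w) = w + D*(1 + 2*D) (k(D, w) = ((D + 1) + D)*D + w = ((1 + D) + D)*D + w = (1 + 2*D)*D + w = D*(1 + 2*D) + w = w + D*(1 + 2*D))
442274/k(-25, -52) + ((306 + 11)*d)/(-219632) = 442274/(-52 - 25*(1 + 2*(-25))) + ((306 + 11)*119)/(-219632) = 442274/(-52 - 25*(1 - 50)) + (317*119)*(-1/219632) = 442274/(-52 - 25*(-49)) + 37723*(-1/219632) = 442274/(-52 + 1225) - 5389/31376 = 442274/1173 - 5389/31376 = 13870467727/36804048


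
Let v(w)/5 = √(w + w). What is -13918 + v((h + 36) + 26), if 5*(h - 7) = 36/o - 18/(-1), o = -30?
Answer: -13918 + 3*√402 ≈ -13858.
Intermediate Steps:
h = 259/25 (h = 7 + (36/(-30) - 18/(-1))/5 = 7 + (36*(-1/30) - 18*(-1))/5 = 7 + (-6/5 + 18)/5 = 7 + (⅕)*(84/5) = 7 + 84/25 = 259/25 ≈ 10.360)
v(w) = 5*√2*√w (v(w) = 5*√(w + w) = 5*√(2*w) = 5*(√2*√w) = 5*√2*√w)
-13918 + v((h + 36) + 26) = -13918 + 5*√2*√((259/25 + 36) + 26) = -13918 + 5*√2*√(1159/25 + 26) = -13918 + 5*√2*√(1809/25) = -13918 + 5*√2*(3*√201/5) = -13918 + 3*√402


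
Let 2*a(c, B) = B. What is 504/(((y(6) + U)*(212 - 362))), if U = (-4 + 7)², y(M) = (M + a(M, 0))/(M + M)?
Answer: -168/475 ≈ -0.35368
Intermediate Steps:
a(c, B) = B/2
y(M) = ½ (y(M) = (M + (½)*0)/(M + M) = (M + 0)/((2*M)) = M*(1/(2*M)) = ½)
U = 9 (U = 3² = 9)
504/(((y(6) + U)*(212 - 362))) = 504/(((½ + 9)*(212 - 362))) = 504/(((19/2)*(-150))) = 504/(-1425) = 504*(-1/1425) = -168/475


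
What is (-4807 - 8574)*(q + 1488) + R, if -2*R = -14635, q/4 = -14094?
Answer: 1468927291/2 ≈ 7.3446e+8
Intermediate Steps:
q = -56376 (q = 4*(-14094) = -56376)
R = 14635/2 (R = -1/2*(-14635) = 14635/2 ≈ 7317.5)
(-4807 - 8574)*(q + 1488) + R = (-4807 - 8574)*(-56376 + 1488) + 14635/2 = -13381*(-54888) + 14635/2 = 734456328 + 14635/2 = 1468927291/2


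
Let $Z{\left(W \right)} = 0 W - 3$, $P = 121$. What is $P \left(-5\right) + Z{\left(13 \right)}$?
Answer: $-608$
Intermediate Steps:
$Z{\left(W \right)} = -3$ ($Z{\left(W \right)} = 0 - 3 = -3$)
$P \left(-5\right) + Z{\left(13 \right)} = 121 \left(-5\right) - 3 = -605 - 3 = -608$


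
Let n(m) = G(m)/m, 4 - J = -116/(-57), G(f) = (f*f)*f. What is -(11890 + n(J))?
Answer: -38643154/3249 ≈ -11894.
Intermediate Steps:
G(f) = f**3 (G(f) = f**2*f = f**3)
J = 112/57 (J = 4 - (-116)/(-57) = 4 - (-116)*(-1)/57 = 4 - 1*116/57 = 4 - 116/57 = 112/57 ≈ 1.9649)
n(m) = m**2 (n(m) = m**3/m = m**2)
-(11890 + n(J)) = -(11890 + (112/57)**2) = -(11890 + 12544/3249) = -1*38643154/3249 = -38643154/3249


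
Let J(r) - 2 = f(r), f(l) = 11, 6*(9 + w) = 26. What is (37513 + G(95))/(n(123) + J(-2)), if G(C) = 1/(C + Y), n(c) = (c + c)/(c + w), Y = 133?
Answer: 3036302575/1220484 ≈ 2487.8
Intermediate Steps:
w = -14/3 (w = -9 + (⅙)*26 = -9 + 13/3 = -14/3 ≈ -4.6667)
n(c) = 2*c/(-14/3 + c) (n(c) = (c + c)/(c - 14/3) = (2*c)/(-14/3 + c) = 2*c/(-14/3 + c))
J(r) = 13 (J(r) = 2 + 11 = 13)
G(C) = 1/(133 + C) (G(C) = 1/(C + 133) = 1/(133 + C))
(37513 + G(95))/(n(123) + J(-2)) = (37513 + 1/(133 + 95))/(6*123/(-14 + 3*123) + 13) = (37513 + 1/228)/(6*123/(-14 + 369) + 13) = (37513 + 1/228)/(6*123/355 + 13) = 8552965/(228*(6*123*(1/355) + 13)) = 8552965/(228*(738/355 + 13)) = 8552965/(228*(5353/355)) = (8552965/228)*(355/5353) = 3036302575/1220484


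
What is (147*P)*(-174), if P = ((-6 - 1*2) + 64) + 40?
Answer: -2455488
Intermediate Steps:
P = 96 (P = ((-6 - 2) + 64) + 40 = (-8 + 64) + 40 = 56 + 40 = 96)
(147*P)*(-174) = (147*96)*(-174) = 14112*(-174) = -2455488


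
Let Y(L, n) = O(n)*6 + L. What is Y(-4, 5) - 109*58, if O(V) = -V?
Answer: -6356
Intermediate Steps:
Y(L, n) = L - 6*n (Y(L, n) = -n*6 + L = -6*n + L = L - 6*n)
Y(-4, 5) - 109*58 = (-4 - 6*5) - 109*58 = (-4 - 30) - 6322 = -34 - 6322 = -6356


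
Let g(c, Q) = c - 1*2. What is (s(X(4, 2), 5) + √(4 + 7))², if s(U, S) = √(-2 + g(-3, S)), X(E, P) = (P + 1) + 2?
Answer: 4 + 2*I*√77 ≈ 4.0 + 17.55*I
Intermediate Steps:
g(c, Q) = -2 + c (g(c, Q) = c - 2 = -2 + c)
X(E, P) = 3 + P (X(E, P) = (1 + P) + 2 = 3 + P)
s(U, S) = I*√7 (s(U, S) = √(-2 + (-2 - 3)) = √(-2 - 5) = √(-7) = I*√7)
(s(X(4, 2), 5) + √(4 + 7))² = (I*√7 + √(4 + 7))² = (I*√7 + √11)² = (√11 + I*√7)²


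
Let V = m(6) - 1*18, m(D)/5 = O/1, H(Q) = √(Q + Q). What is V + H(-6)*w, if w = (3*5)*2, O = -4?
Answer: -38 + 60*I*√3 ≈ -38.0 + 103.92*I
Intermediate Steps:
H(Q) = √2*√Q (H(Q) = √(2*Q) = √2*√Q)
m(D) = -20 (m(D) = 5*(-4/1) = 5*(-4*1) = 5*(-4) = -20)
V = -38 (V = -20 - 1*18 = -20 - 18 = -38)
w = 30 (w = 15*2 = 30)
V + H(-6)*w = -38 + (√2*√(-6))*30 = -38 + (√2*(I*√6))*30 = -38 + (2*I*√3)*30 = -38 + 60*I*√3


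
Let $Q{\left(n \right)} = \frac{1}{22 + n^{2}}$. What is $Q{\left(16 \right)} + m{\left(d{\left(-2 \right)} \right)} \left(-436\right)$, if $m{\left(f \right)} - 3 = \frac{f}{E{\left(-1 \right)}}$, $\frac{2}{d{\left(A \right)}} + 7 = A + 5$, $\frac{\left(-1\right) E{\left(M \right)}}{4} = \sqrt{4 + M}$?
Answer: $- \frac{363623}{278} - \frac{109 \sqrt{3}}{6} \approx -1339.5$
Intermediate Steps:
$E{\left(M \right)} = - 4 \sqrt{4 + M}$
$d{\left(A \right)} = \frac{2}{-2 + A}$ ($d{\left(A \right)} = \frac{2}{-7 + \left(A + 5\right)} = \frac{2}{-7 + \left(5 + A\right)} = \frac{2}{-2 + A}$)
$m{\left(f \right)} = 3 - \frac{f \sqrt{3}}{12}$ ($m{\left(f \right)} = 3 + \frac{f}{\left(-4\right) \sqrt{4 - 1}} = 3 + \frac{f}{\left(-4\right) \sqrt{3}} = 3 + f \left(- \frac{\sqrt{3}}{12}\right) = 3 - \frac{f \sqrt{3}}{12}$)
$Q{\left(16 \right)} + m{\left(d{\left(-2 \right)} \right)} \left(-436\right) = \frac{1}{22 + 16^{2}} + \left(3 - \frac{\frac{2}{-2 - 2} \sqrt{3}}{12}\right) \left(-436\right) = \frac{1}{22 + 256} + \left(3 - \frac{\frac{2}{-4} \sqrt{3}}{12}\right) \left(-436\right) = \frac{1}{278} + \left(3 - \frac{2 \left(- \frac{1}{4}\right) \sqrt{3}}{12}\right) \left(-436\right) = \frac{1}{278} + \left(3 - - \frac{\sqrt{3}}{24}\right) \left(-436\right) = \frac{1}{278} + \left(3 + \frac{\sqrt{3}}{24}\right) \left(-436\right) = \frac{1}{278} - \left(1308 + \frac{109 \sqrt{3}}{6}\right) = - \frac{363623}{278} - \frac{109 \sqrt{3}}{6}$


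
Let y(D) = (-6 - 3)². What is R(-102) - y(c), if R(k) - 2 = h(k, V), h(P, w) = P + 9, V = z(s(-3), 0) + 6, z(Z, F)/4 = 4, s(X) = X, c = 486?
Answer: -172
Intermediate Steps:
z(Z, F) = 16 (z(Z, F) = 4*4 = 16)
V = 22 (V = 16 + 6 = 22)
y(D) = 81 (y(D) = (-9)² = 81)
h(P, w) = 9 + P
R(k) = 11 + k (R(k) = 2 + (9 + k) = 11 + k)
R(-102) - y(c) = (11 - 102) - 1*81 = -91 - 81 = -172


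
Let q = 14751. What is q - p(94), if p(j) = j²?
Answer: 5915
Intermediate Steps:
q - p(94) = 14751 - 1*94² = 14751 - 1*8836 = 14751 - 8836 = 5915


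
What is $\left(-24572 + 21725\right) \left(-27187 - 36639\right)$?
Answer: $181712622$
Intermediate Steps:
$\left(-24572 + 21725\right) \left(-27187 - 36639\right) = \left(-2847\right) \left(-63826\right) = 181712622$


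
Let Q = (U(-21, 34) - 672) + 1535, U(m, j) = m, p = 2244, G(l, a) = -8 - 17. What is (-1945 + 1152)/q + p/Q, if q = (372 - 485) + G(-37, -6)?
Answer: 488689/58098 ≈ 8.4115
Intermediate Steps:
G(l, a) = -25
q = -138 (q = (372 - 485) - 25 = -113 - 25 = -138)
Q = 842 (Q = (-21 - 672) + 1535 = -693 + 1535 = 842)
(-1945 + 1152)/q + p/Q = (-1945 + 1152)/(-138) + 2244/842 = -793*(-1/138) + 2244*(1/842) = 793/138 + 1122/421 = 488689/58098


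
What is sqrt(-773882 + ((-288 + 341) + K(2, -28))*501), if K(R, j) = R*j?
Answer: I*sqrt(775385) ≈ 880.56*I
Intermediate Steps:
sqrt(-773882 + ((-288 + 341) + K(2, -28))*501) = sqrt(-773882 + ((-288 + 341) + 2*(-28))*501) = sqrt(-773882 + (53 - 56)*501) = sqrt(-773882 - 3*501) = sqrt(-773882 - 1503) = sqrt(-775385) = I*sqrt(775385)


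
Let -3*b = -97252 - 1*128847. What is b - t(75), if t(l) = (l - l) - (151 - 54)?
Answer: 226390/3 ≈ 75463.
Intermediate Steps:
b = 226099/3 (b = -(-97252 - 1*128847)/3 = -(-97252 - 128847)/3 = -⅓*(-226099) = 226099/3 ≈ 75366.)
t(l) = -97 (t(l) = 0 - 1*97 = 0 - 97 = -97)
b - t(75) = 226099/3 - 1*(-97) = 226099/3 + 97 = 226390/3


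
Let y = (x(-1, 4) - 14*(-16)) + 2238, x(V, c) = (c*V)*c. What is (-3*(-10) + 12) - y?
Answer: -2404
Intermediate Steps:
x(V, c) = V*c² (x(V, c) = (V*c)*c = V*c²)
y = 2446 (y = (-1*4² - 14*(-16)) + 2238 = (-1*16 + 224) + 2238 = (-16 + 224) + 2238 = 208 + 2238 = 2446)
(-3*(-10) + 12) - y = (-3*(-10) + 12) - 1*2446 = (30 + 12) - 2446 = 42 - 2446 = -2404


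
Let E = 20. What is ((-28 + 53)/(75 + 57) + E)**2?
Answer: 7102225/17424 ≈ 407.61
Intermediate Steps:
((-28 + 53)/(75 + 57) + E)**2 = ((-28 + 53)/(75 + 57) + 20)**2 = (25/132 + 20)**2 = (2665/132)**2 = 7102225/17424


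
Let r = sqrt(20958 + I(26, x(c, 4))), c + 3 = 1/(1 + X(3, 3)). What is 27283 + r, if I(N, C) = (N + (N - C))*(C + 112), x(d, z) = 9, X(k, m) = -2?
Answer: 27283 + sqrt(26161) ≈ 27445.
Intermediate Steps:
c = -4 (c = -3 + 1/(1 - 2) = -3 + 1/(-1) = -3 - 1 = -4)
I(N, C) = (112 + C)*(-C + 2*N) (I(N, C) = (-C + 2*N)*(112 + C) = (112 + C)*(-C + 2*N))
r = sqrt(26161) (r = sqrt(20958 + (-1*9**2 - 112*9 + 224*26 + 2*9*26)) = sqrt(20958 + (-1*81 - 1008 + 5824 + 468)) = sqrt(20958 + (-81 - 1008 + 5824 + 468)) = sqrt(20958 + 5203) = sqrt(26161) ≈ 161.74)
27283 + r = 27283 + sqrt(26161)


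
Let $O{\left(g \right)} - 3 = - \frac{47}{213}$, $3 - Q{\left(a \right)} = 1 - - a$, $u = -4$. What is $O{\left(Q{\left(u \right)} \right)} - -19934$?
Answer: $\frac{4246534}{213} \approx 19937.0$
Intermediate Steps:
$Q{\left(a \right)} = 2 - a$ ($Q{\left(a \right)} = 3 - \left(1 - - a\right) = 3 - \left(1 + a\right) = 2 - a$)
$O{\left(g \right)} = \frac{592}{213}$ ($O{\left(g \right)} = 3 - \frac{47}{213} = \frac{592}{213}$)
$O{\left(Q{\left(u \right)} \right)} - -19934 = \frac{592}{213} - -19934 = \frac{592}{213} + 19934 = \frac{4246534}{213}$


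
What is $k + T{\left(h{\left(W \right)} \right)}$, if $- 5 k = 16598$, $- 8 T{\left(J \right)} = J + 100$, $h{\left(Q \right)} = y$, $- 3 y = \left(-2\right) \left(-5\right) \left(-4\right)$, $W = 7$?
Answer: $- \frac{100013}{30} \approx -3333.8$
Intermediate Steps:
$y = \frac{40}{3}$ ($y = - \frac{\left(-2\right) \left(-5\right) \left(-4\right)}{3} = - \frac{10 \left(-4\right)}{3} = \left(- \frac{1}{3}\right) \left(-40\right) = \frac{40}{3} \approx 13.333$)
$h{\left(Q \right)} = \frac{40}{3}$
$T{\left(J \right)} = - \frac{25}{2} - \frac{J}{8}$ ($T{\left(J \right)} = - \frac{J + 100}{8} = - \frac{100 + J}{8} = - \frac{25}{2} - \frac{J}{8}$)
$k = - \frac{16598}{5}$ ($k = \left(- \frac{1}{5}\right) 16598 = - \frac{16598}{5} \approx -3319.6$)
$k + T{\left(h{\left(W \right)} \right)} = - \frac{16598}{5} - \frac{85}{6} = - \frac{100013}{30}$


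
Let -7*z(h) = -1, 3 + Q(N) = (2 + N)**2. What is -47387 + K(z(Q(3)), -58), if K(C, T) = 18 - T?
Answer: -47311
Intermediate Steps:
Q(N) = -3 + (2 + N)**2
z(h) = 1/7 (z(h) = -1/7*(-1) = 1/7)
-47387 + K(z(Q(3)), -58) = -47387 + (18 - 1*(-58)) = -47387 + (18 + 58) = -47387 + 76 = -47311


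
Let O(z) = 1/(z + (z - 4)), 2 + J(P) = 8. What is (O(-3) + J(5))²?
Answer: 3481/100 ≈ 34.810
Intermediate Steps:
J(P) = 6 (J(P) = -2 + 8 = 6)
O(z) = 1/(-4 + 2*z) (O(z) = 1/(z + (-4 + z)) = 1/(-4 + 2*z))
(O(-3) + J(5))² = (1/(2*(-2 - 3)) + 6)² = ((½)/(-5) + 6)² = ((½)*(-⅕) + 6)² = (-⅒ + 6)² = (59/10)² = 3481/100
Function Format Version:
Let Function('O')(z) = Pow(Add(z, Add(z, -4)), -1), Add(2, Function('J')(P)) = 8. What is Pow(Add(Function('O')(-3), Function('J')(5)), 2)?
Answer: Rational(3481, 100) ≈ 34.810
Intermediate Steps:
Function('J')(P) = 6 (Function('J')(P) = Add(-2, 8) = 6)
Function('O')(z) = Pow(Add(-4, Mul(2, z)), -1) (Function('O')(z) = Pow(Add(z, Add(-4, z)), -1) = Pow(Add(-4, Mul(2, z)), -1))
Pow(Add(Function('O')(-3), Function('J')(5)), 2) = Pow(Add(Mul(Rational(1, 2), Pow(Add(-2, -3), -1)), 6), 2) = Pow(Add(Mul(Rational(1, 2), Pow(-5, -1)), 6), 2) = Pow(Add(Mul(Rational(1, 2), Rational(-1, 5)), 6), 2) = Pow(Add(Rational(-1, 10), 6), 2) = Pow(Rational(59, 10), 2) = Rational(3481, 100)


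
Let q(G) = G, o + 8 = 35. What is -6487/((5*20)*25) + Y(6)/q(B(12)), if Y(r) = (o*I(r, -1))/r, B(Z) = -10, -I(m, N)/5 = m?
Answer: 27263/2500 ≈ 10.905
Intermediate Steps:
o = 27 (o = -8 + 35 = 27)
I(m, N) = -5*m
Y(r) = -135 (Y(r) = (27*(-5*r))/r = (-135*r)/r = -135)
-6487/((5*20)*25) + Y(6)/q(B(12)) = -6487/((5*20)*25) - 135/(-10) = -6487/(100*25) - 135*(-1/10) = -6487/2500 + 27/2 = 27263/2500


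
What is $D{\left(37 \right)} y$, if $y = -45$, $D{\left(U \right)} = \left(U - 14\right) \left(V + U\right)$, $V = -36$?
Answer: $-1035$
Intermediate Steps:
$D{\left(U \right)} = \left(-36 + U\right) \left(-14 + U\right)$ ($D{\left(U \right)} = \left(U - 14\right) \left(-36 + U\right) = \left(-14 + U\right) \left(-36 + U\right) = \left(-36 + U\right) \left(-14 + U\right)$)
$D{\left(37 \right)} y = \left(504 + 37^{2} - 1850\right) \left(-45\right) = \left(504 + 1369 - 1850\right) \left(-45\right) = 23 \left(-45\right) = -1035$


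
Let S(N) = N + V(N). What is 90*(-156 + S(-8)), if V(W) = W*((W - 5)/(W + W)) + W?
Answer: -16065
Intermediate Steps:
V(W) = -5/2 + 3*W/2 (V(W) = W*((-5 + W)/((2*W))) + W = W*((-5 + W)*(1/(2*W))) + W = W*((-5 + W)/(2*W)) + W = (-5/2 + W/2) + W = -5/2 + 3*W/2)
S(N) = -5/2 + 5*N/2 (S(N) = N + (-5/2 + 3*N/2) = -5/2 + 5*N/2)
90*(-156 + S(-8)) = 90*(-156 + (-5/2 + (5/2)*(-8))) = 90*(-156 + (-5/2 - 20)) = 90*(-156 - 45/2) = 90*(-357/2) = -16065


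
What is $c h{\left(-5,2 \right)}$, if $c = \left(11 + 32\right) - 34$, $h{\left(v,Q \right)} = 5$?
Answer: $45$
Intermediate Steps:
$c = 9$ ($c = 43 - 34 = 9$)
$c h{\left(-5,2 \right)} = 9 \cdot 5 = 45$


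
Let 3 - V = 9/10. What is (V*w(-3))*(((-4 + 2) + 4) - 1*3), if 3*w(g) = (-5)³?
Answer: 175/2 ≈ 87.500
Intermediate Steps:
V = 21/10 (V = 3 - 9/10 = 21/10 ≈ 2.1000)
w(g) = -125/3 (w(g) = (⅓)*(-5)³ = (⅓)*(-125) = -125/3)
(V*w(-3))*(((-4 + 2) + 4) - 1*3) = ((21/10)*(-125/3))*(((-4 + 2) + 4) - 1*3) = -175*((-2 + 4) - 3)/2 = -175*(2 - 3)/2 = -175/2*(-1) = 175/2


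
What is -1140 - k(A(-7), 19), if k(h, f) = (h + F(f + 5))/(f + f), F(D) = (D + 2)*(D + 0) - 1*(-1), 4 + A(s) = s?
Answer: -21967/19 ≈ -1156.2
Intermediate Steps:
A(s) = -4 + s
F(D) = 1 + D*(2 + D) (F(D) = (2 + D)*D + 1 = D*(2 + D) + 1 = 1 + D*(2 + D))
k(h, f) = (11 + h + (5 + f)² + 2*f)/(2*f) (k(h, f) = (h + (1 + (f + 5)² + 2*(f + 5)))/(f + f) = (h + (1 + (5 + f)² + 2*(5 + f)))/((2*f)) = (h + (1 + (5 + f)² + (10 + 2*f)))*(1/(2*f)) = (h + (11 + (5 + f)² + 2*f))*(1/(2*f)) = (11 + h + (5 + f)² + 2*f)*(1/(2*f)) = (11 + h + (5 + f)² + 2*f)/(2*f))
-1140 - k(A(-7), 19) = -1140 - (36 + (-4 - 7) + 19² + 12*19)/(2*19) = -1140 - (36 - 11 + 361 + 228)/(2*19) = -1140 - 614/(2*19) = -1140 - 1*307/19 = -1140 - 307/19 = -21967/19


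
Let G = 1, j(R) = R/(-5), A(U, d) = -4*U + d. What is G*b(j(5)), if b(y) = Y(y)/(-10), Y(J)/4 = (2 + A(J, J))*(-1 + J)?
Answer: 4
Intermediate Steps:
A(U, d) = d - 4*U
j(R) = -R/5 (j(R) = R*(-⅕) = -R/5)
Y(J) = 4*(-1 + J)*(2 - 3*J) (Y(J) = 4*((2 + (J - 4*J))*(-1 + J)) = 4*((2 - 3*J)*(-1 + J)) = 4*((-1 + J)*(2 - 3*J)) = 4*(-1 + J)*(2 - 3*J))
b(y) = ⅘ - 2*y + 6*y²/5 (b(y) = (-8 - 12*y² + 20*y)/(-10) = (-8 - 12*y² + 20*y)*(-⅒) = ⅘ - 2*y + 6*y²/5)
G*b(j(5)) = 1*(⅘ - (-2)*5/5 + 6*(-⅕*5)²/5) = 1*(⅘ - 2*(-1) + (6/5)*(-1)²) = 1*(⅘ + 2 + (6/5)*1) = 1*(⅘ + 2 + 6/5) = 1*4 = 4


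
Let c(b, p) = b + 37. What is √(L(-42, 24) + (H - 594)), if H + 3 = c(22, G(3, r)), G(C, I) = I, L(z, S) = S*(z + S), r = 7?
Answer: I*√970 ≈ 31.145*I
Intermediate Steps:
L(z, S) = S*(S + z)
c(b, p) = 37 + b
H = 56 (H = -3 + (37 + 22) = -3 + 59 = 56)
√(L(-42, 24) + (H - 594)) = √(24*(24 - 42) + (56 - 594)) = √(24*(-18) - 538) = √(-432 - 538) = √(-970) = I*√970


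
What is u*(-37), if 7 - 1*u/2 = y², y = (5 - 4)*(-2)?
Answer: -222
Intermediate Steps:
y = -2 (y = 1*(-2) = -2)
u = 6 (u = 14 - 2*(-2)² = 14 - 2*4 = 14 - 8 = 6)
u*(-37) = 6*(-37) = -222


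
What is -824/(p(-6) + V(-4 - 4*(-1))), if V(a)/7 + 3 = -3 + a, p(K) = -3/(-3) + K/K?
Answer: 103/5 ≈ 20.600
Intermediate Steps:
p(K) = 2 (p(K) = -3*(-1/3) + 1 = 1 + 1 = 2)
V(a) = -42 + 7*a (V(a) = -21 + 7*(-3 + a) = -21 + (-21 + 7*a) = -42 + 7*a)
-824/(p(-6) + V(-4 - 4*(-1))) = -824/(2 + (-42 + 7*(-4 - 4*(-1)))) = -824/(2 + (-42 + 7*(-4 + 4))) = -824/(2 + (-42 + 7*0)) = -824/(2 + (-42 + 0)) = -824/(2 - 42) = -824/(-40) = -1/40*(-824) = 103/5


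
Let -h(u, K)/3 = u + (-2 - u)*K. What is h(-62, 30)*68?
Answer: -354552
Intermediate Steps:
h(u, K) = -3*u - 3*K*(-2 - u) (h(u, K) = -3*(u + (-2 - u)*K) = -3*(u + K*(-2 - u)) = -3*u - 3*K*(-2 - u))
h(-62, 30)*68 = (-3*(-62) + 6*30 + 3*30*(-62))*68 = (186 + 180 - 5580)*68 = -5214*68 = -354552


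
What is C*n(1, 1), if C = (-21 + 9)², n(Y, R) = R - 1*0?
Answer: 144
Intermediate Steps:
n(Y, R) = R (n(Y, R) = R + 0 = R)
C = 144 (C = (-12)² = 144)
C*n(1, 1) = 144*1 = 144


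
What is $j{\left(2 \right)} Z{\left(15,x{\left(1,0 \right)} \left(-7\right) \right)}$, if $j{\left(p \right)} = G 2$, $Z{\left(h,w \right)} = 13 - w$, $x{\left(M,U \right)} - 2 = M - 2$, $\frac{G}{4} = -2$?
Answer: $-320$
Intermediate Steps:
$G = -8$ ($G = 4 \left(-2\right) = -8$)
$x{\left(M,U \right)} = M$ ($x{\left(M,U \right)} = 2 + \left(M - 2\right) = 2 + \left(-2 + M\right) = M$)
$j{\left(p \right)} = -16$ ($j{\left(p \right)} = \left(-8\right) 2 = -16$)
$j{\left(2 \right)} Z{\left(15,x{\left(1,0 \right)} \left(-7\right) \right)} = - 16 \left(13 - 1 \left(-7\right)\right) = - 16 \left(13 - -7\right) = - 16 \left(13 + 7\right) = \left(-16\right) 20 = -320$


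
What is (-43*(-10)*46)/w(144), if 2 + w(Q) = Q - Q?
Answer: -9890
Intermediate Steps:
w(Q) = -2 (w(Q) = -2 + (Q - Q) = -2 + 0 = -2)
(-43*(-10)*46)/w(144) = (-43*(-10)*46)/(-2) = (430*46)*(-½) = 19780*(-½) = -9890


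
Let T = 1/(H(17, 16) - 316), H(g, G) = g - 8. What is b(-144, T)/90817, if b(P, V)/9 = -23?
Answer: -207/90817 ≈ -0.0022793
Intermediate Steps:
H(g, G) = -8 + g
T = -1/307 (T = 1/((-8 + 17) - 316) = 1/(9 - 316) = 1/(-307) = -1/307 ≈ -0.0032573)
b(P, V) = -207 (b(P, V) = 9*(-23) = -207)
b(-144, T)/90817 = -207/90817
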